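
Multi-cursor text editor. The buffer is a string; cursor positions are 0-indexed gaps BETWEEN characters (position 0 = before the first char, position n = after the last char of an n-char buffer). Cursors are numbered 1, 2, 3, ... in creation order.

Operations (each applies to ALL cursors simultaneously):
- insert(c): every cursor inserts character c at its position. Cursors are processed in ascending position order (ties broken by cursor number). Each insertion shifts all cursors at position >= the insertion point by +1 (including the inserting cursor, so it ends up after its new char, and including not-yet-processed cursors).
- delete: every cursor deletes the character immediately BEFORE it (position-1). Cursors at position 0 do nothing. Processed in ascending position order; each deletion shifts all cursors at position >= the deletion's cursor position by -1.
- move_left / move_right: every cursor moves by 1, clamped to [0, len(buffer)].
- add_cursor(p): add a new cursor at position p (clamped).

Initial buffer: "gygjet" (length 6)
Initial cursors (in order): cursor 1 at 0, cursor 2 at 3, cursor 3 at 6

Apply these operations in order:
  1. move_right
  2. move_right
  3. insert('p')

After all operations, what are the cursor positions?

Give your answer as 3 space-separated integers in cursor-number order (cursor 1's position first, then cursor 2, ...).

After op 1 (move_right): buffer="gygjet" (len 6), cursors c1@1 c2@4 c3@6, authorship ......
After op 2 (move_right): buffer="gygjet" (len 6), cursors c1@2 c2@5 c3@6, authorship ......
After op 3 (insert('p')): buffer="gypgjeptp" (len 9), cursors c1@3 c2@7 c3@9, authorship ..1...2.3

Answer: 3 7 9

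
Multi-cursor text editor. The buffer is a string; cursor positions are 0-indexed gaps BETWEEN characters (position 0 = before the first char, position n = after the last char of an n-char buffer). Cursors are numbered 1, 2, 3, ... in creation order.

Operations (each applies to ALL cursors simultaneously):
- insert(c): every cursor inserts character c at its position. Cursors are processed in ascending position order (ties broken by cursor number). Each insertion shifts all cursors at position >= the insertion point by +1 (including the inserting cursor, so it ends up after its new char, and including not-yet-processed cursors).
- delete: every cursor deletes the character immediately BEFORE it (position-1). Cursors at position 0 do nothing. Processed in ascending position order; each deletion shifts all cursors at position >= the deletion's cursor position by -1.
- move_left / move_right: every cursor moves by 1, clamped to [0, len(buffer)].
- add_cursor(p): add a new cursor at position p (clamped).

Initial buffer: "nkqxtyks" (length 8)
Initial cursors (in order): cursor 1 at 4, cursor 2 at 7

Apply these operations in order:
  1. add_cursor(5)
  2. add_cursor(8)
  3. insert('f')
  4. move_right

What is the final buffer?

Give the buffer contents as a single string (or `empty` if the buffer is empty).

After op 1 (add_cursor(5)): buffer="nkqxtyks" (len 8), cursors c1@4 c3@5 c2@7, authorship ........
After op 2 (add_cursor(8)): buffer="nkqxtyks" (len 8), cursors c1@4 c3@5 c2@7 c4@8, authorship ........
After op 3 (insert('f')): buffer="nkqxftfykfsf" (len 12), cursors c1@5 c3@7 c2@10 c4@12, authorship ....1.3..2.4
After op 4 (move_right): buffer="nkqxftfykfsf" (len 12), cursors c1@6 c3@8 c2@11 c4@12, authorship ....1.3..2.4

Answer: nkqxftfykfsf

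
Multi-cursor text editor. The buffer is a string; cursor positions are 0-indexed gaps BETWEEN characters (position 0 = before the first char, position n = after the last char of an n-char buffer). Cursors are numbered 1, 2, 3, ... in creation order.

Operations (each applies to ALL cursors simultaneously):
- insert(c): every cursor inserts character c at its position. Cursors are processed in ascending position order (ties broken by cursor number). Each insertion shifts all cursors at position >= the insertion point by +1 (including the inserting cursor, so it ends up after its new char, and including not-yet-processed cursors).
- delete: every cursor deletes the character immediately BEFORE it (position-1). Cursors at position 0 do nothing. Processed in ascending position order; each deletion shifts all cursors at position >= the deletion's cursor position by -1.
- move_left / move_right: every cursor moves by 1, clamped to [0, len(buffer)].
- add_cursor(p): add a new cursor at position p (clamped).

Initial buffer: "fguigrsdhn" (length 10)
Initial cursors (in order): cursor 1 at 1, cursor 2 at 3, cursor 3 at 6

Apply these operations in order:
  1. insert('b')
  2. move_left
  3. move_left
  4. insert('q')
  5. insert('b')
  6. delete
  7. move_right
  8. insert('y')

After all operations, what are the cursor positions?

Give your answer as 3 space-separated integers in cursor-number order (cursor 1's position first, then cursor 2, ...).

Answer: 3 8 14

Derivation:
After op 1 (insert('b')): buffer="fbgubigrbsdhn" (len 13), cursors c1@2 c2@5 c3@9, authorship .1..2...3....
After op 2 (move_left): buffer="fbgubigrbsdhn" (len 13), cursors c1@1 c2@4 c3@8, authorship .1..2...3....
After op 3 (move_left): buffer="fbgubigrbsdhn" (len 13), cursors c1@0 c2@3 c3@7, authorship .1..2...3....
After op 4 (insert('q')): buffer="qfbgqubigqrbsdhn" (len 16), cursors c1@1 c2@5 c3@10, authorship 1.1.2.2..3.3....
After op 5 (insert('b')): buffer="qbfbgqbubigqbrbsdhn" (len 19), cursors c1@2 c2@7 c3@13, authorship 11.1.22.2..33.3....
After op 6 (delete): buffer="qfbgqubigqrbsdhn" (len 16), cursors c1@1 c2@5 c3@10, authorship 1.1.2.2..3.3....
After op 7 (move_right): buffer="qfbgqubigqrbsdhn" (len 16), cursors c1@2 c2@6 c3@11, authorship 1.1.2.2..3.3....
After op 8 (insert('y')): buffer="qfybgquybigqrybsdhn" (len 19), cursors c1@3 c2@8 c3@14, authorship 1.11.2.22..3.33....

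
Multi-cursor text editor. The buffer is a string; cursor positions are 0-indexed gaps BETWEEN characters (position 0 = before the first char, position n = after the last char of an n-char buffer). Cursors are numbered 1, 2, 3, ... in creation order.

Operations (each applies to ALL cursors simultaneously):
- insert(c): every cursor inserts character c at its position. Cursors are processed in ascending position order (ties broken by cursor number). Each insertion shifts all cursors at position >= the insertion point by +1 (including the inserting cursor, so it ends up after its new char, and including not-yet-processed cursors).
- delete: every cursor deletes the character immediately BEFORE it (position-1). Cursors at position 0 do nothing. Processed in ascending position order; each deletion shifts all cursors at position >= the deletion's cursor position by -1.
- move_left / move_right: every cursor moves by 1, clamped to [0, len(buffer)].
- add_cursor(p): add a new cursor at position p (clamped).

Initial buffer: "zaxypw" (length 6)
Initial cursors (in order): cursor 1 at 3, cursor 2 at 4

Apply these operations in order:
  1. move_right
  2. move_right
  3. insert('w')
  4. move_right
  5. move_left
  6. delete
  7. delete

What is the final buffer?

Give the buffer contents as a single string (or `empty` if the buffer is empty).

Answer: zaxw

Derivation:
After op 1 (move_right): buffer="zaxypw" (len 6), cursors c1@4 c2@5, authorship ......
After op 2 (move_right): buffer="zaxypw" (len 6), cursors c1@5 c2@6, authorship ......
After op 3 (insert('w')): buffer="zaxypwww" (len 8), cursors c1@6 c2@8, authorship .....1.2
After op 4 (move_right): buffer="zaxypwww" (len 8), cursors c1@7 c2@8, authorship .....1.2
After op 5 (move_left): buffer="zaxypwww" (len 8), cursors c1@6 c2@7, authorship .....1.2
After op 6 (delete): buffer="zaxypw" (len 6), cursors c1@5 c2@5, authorship .....2
After op 7 (delete): buffer="zaxw" (len 4), cursors c1@3 c2@3, authorship ...2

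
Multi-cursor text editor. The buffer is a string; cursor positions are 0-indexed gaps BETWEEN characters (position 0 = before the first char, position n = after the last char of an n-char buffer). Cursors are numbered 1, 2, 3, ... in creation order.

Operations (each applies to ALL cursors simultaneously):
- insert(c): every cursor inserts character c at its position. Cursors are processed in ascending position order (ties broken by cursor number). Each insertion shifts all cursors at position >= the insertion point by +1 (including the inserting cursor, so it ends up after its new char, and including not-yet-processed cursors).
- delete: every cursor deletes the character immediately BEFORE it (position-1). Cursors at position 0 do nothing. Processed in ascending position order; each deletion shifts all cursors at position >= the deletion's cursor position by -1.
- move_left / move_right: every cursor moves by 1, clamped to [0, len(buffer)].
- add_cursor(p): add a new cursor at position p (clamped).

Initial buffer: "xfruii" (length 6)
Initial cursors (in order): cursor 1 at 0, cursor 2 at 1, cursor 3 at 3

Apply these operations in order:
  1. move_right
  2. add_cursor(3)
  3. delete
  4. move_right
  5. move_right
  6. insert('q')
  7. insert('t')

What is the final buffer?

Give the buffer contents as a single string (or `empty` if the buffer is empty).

Answer: iiqqqqtttt

Derivation:
After op 1 (move_right): buffer="xfruii" (len 6), cursors c1@1 c2@2 c3@4, authorship ......
After op 2 (add_cursor(3)): buffer="xfruii" (len 6), cursors c1@1 c2@2 c4@3 c3@4, authorship ......
After op 3 (delete): buffer="ii" (len 2), cursors c1@0 c2@0 c3@0 c4@0, authorship ..
After op 4 (move_right): buffer="ii" (len 2), cursors c1@1 c2@1 c3@1 c4@1, authorship ..
After op 5 (move_right): buffer="ii" (len 2), cursors c1@2 c2@2 c3@2 c4@2, authorship ..
After op 6 (insert('q')): buffer="iiqqqq" (len 6), cursors c1@6 c2@6 c3@6 c4@6, authorship ..1234
After op 7 (insert('t')): buffer="iiqqqqtttt" (len 10), cursors c1@10 c2@10 c3@10 c4@10, authorship ..12341234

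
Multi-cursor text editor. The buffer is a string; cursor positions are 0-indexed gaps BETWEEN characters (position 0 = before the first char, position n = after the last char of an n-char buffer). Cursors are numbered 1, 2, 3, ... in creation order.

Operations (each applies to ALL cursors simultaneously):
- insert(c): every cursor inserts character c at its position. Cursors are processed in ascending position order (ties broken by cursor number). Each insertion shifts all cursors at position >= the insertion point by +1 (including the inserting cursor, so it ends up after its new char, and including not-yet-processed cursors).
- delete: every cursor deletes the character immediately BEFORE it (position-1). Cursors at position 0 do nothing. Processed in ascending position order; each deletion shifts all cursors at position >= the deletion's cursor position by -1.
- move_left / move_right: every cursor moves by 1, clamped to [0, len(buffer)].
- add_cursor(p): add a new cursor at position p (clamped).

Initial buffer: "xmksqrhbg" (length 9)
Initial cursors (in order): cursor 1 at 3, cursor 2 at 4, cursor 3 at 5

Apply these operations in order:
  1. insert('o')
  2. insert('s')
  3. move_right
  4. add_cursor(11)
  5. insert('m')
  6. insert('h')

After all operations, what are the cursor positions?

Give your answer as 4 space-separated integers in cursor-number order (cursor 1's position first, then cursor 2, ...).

After op 1 (insert('o')): buffer="xmkosoqorhbg" (len 12), cursors c1@4 c2@6 c3@8, authorship ...1.2.3....
After op 2 (insert('s')): buffer="xmkossosqosrhbg" (len 15), cursors c1@5 c2@8 c3@11, authorship ...11.22.33....
After op 3 (move_right): buffer="xmkossosqosrhbg" (len 15), cursors c1@6 c2@9 c3@12, authorship ...11.22.33....
After op 4 (add_cursor(11)): buffer="xmkossosqosrhbg" (len 15), cursors c1@6 c2@9 c4@11 c3@12, authorship ...11.22.33....
After op 5 (insert('m')): buffer="xmkossmosqmosmrmhbg" (len 19), cursors c1@7 c2@11 c4@14 c3@16, authorship ...11.122.2334.3...
After op 6 (insert('h')): buffer="xmkossmhosqmhosmhrmhhbg" (len 23), cursors c1@8 c2@13 c4@17 c3@20, authorship ...11.1122.223344.33...

Answer: 8 13 20 17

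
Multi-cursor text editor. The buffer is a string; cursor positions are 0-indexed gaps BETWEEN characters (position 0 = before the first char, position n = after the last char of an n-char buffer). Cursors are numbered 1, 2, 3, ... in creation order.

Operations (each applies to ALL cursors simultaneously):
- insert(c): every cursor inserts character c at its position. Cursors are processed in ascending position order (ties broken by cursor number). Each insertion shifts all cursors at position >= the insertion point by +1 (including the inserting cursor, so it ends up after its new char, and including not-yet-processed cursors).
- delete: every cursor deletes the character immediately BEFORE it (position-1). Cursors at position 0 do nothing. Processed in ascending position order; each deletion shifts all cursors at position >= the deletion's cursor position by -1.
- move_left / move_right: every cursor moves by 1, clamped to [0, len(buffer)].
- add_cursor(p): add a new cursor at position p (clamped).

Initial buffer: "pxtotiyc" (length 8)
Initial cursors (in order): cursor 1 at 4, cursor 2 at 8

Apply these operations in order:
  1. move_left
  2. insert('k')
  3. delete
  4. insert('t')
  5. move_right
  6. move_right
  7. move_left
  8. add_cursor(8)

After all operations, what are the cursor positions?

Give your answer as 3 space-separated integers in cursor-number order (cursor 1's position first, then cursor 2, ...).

After op 1 (move_left): buffer="pxtotiyc" (len 8), cursors c1@3 c2@7, authorship ........
After op 2 (insert('k')): buffer="pxtkotiykc" (len 10), cursors c1@4 c2@9, authorship ...1....2.
After op 3 (delete): buffer="pxtotiyc" (len 8), cursors c1@3 c2@7, authorship ........
After op 4 (insert('t')): buffer="pxttotiytc" (len 10), cursors c1@4 c2@9, authorship ...1....2.
After op 5 (move_right): buffer="pxttotiytc" (len 10), cursors c1@5 c2@10, authorship ...1....2.
After op 6 (move_right): buffer="pxttotiytc" (len 10), cursors c1@6 c2@10, authorship ...1....2.
After op 7 (move_left): buffer="pxttotiytc" (len 10), cursors c1@5 c2@9, authorship ...1....2.
After op 8 (add_cursor(8)): buffer="pxttotiytc" (len 10), cursors c1@5 c3@8 c2@9, authorship ...1....2.

Answer: 5 9 8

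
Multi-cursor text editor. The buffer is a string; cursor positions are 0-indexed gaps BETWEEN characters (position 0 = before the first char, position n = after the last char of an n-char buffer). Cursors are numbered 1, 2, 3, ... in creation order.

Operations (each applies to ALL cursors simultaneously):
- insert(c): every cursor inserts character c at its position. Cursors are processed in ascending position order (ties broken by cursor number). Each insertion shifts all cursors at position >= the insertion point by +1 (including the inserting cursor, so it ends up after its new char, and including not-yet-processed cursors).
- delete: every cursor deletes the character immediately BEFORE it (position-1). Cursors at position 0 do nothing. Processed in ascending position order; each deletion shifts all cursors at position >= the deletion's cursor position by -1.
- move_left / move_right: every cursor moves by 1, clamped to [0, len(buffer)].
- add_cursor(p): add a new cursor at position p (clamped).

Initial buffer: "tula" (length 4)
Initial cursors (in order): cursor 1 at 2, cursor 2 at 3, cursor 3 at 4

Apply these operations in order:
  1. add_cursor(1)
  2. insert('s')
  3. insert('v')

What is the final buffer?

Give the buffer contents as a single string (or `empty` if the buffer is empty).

Answer: tsvusvlsvasv

Derivation:
After op 1 (add_cursor(1)): buffer="tula" (len 4), cursors c4@1 c1@2 c2@3 c3@4, authorship ....
After op 2 (insert('s')): buffer="tsuslsas" (len 8), cursors c4@2 c1@4 c2@6 c3@8, authorship .4.1.2.3
After op 3 (insert('v')): buffer="tsvusvlsvasv" (len 12), cursors c4@3 c1@6 c2@9 c3@12, authorship .44.11.22.33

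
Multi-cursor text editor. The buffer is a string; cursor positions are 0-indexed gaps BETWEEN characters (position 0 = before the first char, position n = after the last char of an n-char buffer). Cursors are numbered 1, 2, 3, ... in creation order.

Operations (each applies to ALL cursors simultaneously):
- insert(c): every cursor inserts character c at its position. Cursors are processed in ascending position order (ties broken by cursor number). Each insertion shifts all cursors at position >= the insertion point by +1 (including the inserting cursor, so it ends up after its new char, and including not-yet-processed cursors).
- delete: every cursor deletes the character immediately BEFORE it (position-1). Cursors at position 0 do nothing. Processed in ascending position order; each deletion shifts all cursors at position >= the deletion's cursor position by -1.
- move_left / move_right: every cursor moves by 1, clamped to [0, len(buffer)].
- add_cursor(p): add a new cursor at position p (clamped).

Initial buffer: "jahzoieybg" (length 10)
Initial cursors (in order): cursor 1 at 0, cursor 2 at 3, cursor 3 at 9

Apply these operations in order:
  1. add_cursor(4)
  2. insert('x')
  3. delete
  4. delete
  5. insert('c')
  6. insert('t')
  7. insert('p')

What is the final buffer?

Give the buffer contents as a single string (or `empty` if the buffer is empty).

Answer: ctpjaccttppoieyctpg

Derivation:
After op 1 (add_cursor(4)): buffer="jahzoieybg" (len 10), cursors c1@0 c2@3 c4@4 c3@9, authorship ..........
After op 2 (insert('x')): buffer="xjahxzxoieybxg" (len 14), cursors c1@1 c2@5 c4@7 c3@13, authorship 1...2.4.....3.
After op 3 (delete): buffer="jahzoieybg" (len 10), cursors c1@0 c2@3 c4@4 c3@9, authorship ..........
After op 4 (delete): buffer="jaoieyg" (len 7), cursors c1@0 c2@2 c4@2 c3@6, authorship .......
After op 5 (insert('c')): buffer="cjaccoieycg" (len 11), cursors c1@1 c2@5 c4@5 c3@10, authorship 1..24....3.
After op 6 (insert('t')): buffer="ctjaccttoieyctg" (len 15), cursors c1@2 c2@8 c4@8 c3@14, authorship 11..2424....33.
After op 7 (insert('p')): buffer="ctpjaccttppoieyctpg" (len 19), cursors c1@3 c2@11 c4@11 c3@18, authorship 111..242424....333.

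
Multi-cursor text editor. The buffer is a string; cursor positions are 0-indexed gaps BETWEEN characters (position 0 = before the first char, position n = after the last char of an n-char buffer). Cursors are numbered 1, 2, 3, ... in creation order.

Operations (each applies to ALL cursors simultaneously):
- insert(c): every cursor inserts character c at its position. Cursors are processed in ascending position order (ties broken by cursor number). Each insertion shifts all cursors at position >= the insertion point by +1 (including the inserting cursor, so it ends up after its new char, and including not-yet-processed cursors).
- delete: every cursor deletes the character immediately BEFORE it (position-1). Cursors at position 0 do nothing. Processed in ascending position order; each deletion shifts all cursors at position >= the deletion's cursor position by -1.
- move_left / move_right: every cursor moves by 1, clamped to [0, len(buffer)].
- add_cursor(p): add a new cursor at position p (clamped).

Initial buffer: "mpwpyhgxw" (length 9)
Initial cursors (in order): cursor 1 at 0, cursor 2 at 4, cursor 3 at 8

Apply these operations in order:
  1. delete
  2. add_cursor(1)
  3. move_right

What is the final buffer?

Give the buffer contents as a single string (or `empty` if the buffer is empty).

Answer: mpwyhgw

Derivation:
After op 1 (delete): buffer="mpwyhgw" (len 7), cursors c1@0 c2@3 c3@6, authorship .......
After op 2 (add_cursor(1)): buffer="mpwyhgw" (len 7), cursors c1@0 c4@1 c2@3 c3@6, authorship .......
After op 3 (move_right): buffer="mpwyhgw" (len 7), cursors c1@1 c4@2 c2@4 c3@7, authorship .......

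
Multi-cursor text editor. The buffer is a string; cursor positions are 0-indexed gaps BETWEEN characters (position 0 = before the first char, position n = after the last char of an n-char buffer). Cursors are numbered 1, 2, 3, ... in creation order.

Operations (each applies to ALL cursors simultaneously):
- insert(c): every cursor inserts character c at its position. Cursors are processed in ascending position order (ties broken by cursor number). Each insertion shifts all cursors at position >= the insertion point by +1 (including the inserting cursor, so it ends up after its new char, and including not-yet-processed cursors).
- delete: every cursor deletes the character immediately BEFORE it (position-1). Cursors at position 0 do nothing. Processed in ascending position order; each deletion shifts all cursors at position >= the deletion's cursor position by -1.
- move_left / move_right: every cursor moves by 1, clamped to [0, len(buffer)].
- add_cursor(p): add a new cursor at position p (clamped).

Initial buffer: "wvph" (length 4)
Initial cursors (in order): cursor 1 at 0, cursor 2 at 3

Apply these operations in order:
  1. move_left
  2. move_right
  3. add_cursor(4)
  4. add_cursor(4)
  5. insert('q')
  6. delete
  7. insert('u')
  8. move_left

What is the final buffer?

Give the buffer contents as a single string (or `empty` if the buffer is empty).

After op 1 (move_left): buffer="wvph" (len 4), cursors c1@0 c2@2, authorship ....
After op 2 (move_right): buffer="wvph" (len 4), cursors c1@1 c2@3, authorship ....
After op 3 (add_cursor(4)): buffer="wvph" (len 4), cursors c1@1 c2@3 c3@4, authorship ....
After op 4 (add_cursor(4)): buffer="wvph" (len 4), cursors c1@1 c2@3 c3@4 c4@4, authorship ....
After op 5 (insert('q')): buffer="wqvpqhqq" (len 8), cursors c1@2 c2@5 c3@8 c4@8, authorship .1..2.34
After op 6 (delete): buffer="wvph" (len 4), cursors c1@1 c2@3 c3@4 c4@4, authorship ....
After op 7 (insert('u')): buffer="wuvpuhuu" (len 8), cursors c1@2 c2@5 c3@8 c4@8, authorship .1..2.34
After op 8 (move_left): buffer="wuvpuhuu" (len 8), cursors c1@1 c2@4 c3@7 c4@7, authorship .1..2.34

Answer: wuvpuhuu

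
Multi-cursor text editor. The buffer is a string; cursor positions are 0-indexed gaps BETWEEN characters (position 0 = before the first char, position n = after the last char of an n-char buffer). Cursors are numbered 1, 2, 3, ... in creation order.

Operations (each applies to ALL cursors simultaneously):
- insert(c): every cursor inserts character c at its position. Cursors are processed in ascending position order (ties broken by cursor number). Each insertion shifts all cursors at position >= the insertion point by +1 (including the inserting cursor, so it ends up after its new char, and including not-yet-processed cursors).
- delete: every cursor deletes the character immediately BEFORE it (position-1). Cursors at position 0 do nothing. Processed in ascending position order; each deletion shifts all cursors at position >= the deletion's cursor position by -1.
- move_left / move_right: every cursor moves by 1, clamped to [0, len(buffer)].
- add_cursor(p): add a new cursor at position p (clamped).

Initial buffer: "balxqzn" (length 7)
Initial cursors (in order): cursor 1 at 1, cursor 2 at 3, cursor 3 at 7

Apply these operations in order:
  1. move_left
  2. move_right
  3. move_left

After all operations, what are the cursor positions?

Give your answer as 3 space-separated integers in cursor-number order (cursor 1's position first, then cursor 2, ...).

After op 1 (move_left): buffer="balxqzn" (len 7), cursors c1@0 c2@2 c3@6, authorship .......
After op 2 (move_right): buffer="balxqzn" (len 7), cursors c1@1 c2@3 c3@7, authorship .......
After op 3 (move_left): buffer="balxqzn" (len 7), cursors c1@0 c2@2 c3@6, authorship .......

Answer: 0 2 6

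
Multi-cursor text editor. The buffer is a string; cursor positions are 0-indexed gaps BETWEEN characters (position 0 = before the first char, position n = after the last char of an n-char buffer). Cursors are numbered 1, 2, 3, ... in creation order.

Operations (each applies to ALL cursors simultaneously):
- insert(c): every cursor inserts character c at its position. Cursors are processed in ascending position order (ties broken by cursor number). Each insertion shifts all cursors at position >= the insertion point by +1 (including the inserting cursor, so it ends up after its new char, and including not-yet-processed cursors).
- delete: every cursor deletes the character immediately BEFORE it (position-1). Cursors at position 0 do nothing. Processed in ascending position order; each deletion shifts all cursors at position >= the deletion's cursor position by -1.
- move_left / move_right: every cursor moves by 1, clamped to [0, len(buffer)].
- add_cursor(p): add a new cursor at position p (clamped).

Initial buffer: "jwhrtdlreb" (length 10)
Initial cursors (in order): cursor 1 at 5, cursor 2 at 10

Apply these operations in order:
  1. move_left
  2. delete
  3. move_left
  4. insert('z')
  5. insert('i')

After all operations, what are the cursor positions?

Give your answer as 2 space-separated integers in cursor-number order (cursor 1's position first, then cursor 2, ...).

After op 1 (move_left): buffer="jwhrtdlreb" (len 10), cursors c1@4 c2@9, authorship ..........
After op 2 (delete): buffer="jwhtdlrb" (len 8), cursors c1@3 c2@7, authorship ........
After op 3 (move_left): buffer="jwhtdlrb" (len 8), cursors c1@2 c2@6, authorship ........
After op 4 (insert('z')): buffer="jwzhtdlzrb" (len 10), cursors c1@3 c2@8, authorship ..1....2..
After op 5 (insert('i')): buffer="jwzihtdlzirb" (len 12), cursors c1@4 c2@10, authorship ..11....22..

Answer: 4 10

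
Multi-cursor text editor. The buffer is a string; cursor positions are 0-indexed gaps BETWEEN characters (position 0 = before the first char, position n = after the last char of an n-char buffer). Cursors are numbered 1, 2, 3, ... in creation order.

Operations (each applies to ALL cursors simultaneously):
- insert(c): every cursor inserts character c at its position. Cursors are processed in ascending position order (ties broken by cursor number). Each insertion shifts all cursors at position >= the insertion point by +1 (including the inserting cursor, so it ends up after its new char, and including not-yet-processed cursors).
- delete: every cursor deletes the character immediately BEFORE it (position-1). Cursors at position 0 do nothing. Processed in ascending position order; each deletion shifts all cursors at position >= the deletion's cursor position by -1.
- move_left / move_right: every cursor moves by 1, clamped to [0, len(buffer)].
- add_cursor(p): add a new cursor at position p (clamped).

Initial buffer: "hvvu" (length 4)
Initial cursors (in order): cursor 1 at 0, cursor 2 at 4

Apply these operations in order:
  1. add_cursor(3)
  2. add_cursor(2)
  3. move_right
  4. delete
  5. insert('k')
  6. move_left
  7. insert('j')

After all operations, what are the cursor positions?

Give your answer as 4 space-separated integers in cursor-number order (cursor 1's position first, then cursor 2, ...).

After op 1 (add_cursor(3)): buffer="hvvu" (len 4), cursors c1@0 c3@3 c2@4, authorship ....
After op 2 (add_cursor(2)): buffer="hvvu" (len 4), cursors c1@0 c4@2 c3@3 c2@4, authorship ....
After op 3 (move_right): buffer="hvvu" (len 4), cursors c1@1 c4@3 c2@4 c3@4, authorship ....
After op 4 (delete): buffer="" (len 0), cursors c1@0 c2@0 c3@0 c4@0, authorship 
After op 5 (insert('k')): buffer="kkkk" (len 4), cursors c1@4 c2@4 c3@4 c4@4, authorship 1234
After op 6 (move_left): buffer="kkkk" (len 4), cursors c1@3 c2@3 c3@3 c4@3, authorship 1234
After op 7 (insert('j')): buffer="kkkjjjjk" (len 8), cursors c1@7 c2@7 c3@7 c4@7, authorship 12312344

Answer: 7 7 7 7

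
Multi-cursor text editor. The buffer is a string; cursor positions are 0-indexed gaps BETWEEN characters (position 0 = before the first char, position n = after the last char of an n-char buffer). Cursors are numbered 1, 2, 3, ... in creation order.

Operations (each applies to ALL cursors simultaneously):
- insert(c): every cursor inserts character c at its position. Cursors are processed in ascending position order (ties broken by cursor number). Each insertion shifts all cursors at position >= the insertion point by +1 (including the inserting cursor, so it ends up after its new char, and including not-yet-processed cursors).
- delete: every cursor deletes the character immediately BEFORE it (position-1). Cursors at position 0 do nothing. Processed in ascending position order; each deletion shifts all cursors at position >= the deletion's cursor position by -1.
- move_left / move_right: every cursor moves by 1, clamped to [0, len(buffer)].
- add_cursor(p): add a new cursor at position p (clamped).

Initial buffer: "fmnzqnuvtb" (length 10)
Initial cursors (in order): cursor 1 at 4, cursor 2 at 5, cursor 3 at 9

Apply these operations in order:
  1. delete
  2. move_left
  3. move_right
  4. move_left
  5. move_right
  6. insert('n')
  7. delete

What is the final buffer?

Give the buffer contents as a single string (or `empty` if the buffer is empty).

After op 1 (delete): buffer="fmnnuvb" (len 7), cursors c1@3 c2@3 c3@6, authorship .......
After op 2 (move_left): buffer="fmnnuvb" (len 7), cursors c1@2 c2@2 c3@5, authorship .......
After op 3 (move_right): buffer="fmnnuvb" (len 7), cursors c1@3 c2@3 c3@6, authorship .......
After op 4 (move_left): buffer="fmnnuvb" (len 7), cursors c1@2 c2@2 c3@5, authorship .......
After op 5 (move_right): buffer="fmnnuvb" (len 7), cursors c1@3 c2@3 c3@6, authorship .......
After op 6 (insert('n')): buffer="fmnnnnuvnb" (len 10), cursors c1@5 c2@5 c3@9, authorship ...12...3.
After op 7 (delete): buffer="fmnnuvb" (len 7), cursors c1@3 c2@3 c3@6, authorship .......

Answer: fmnnuvb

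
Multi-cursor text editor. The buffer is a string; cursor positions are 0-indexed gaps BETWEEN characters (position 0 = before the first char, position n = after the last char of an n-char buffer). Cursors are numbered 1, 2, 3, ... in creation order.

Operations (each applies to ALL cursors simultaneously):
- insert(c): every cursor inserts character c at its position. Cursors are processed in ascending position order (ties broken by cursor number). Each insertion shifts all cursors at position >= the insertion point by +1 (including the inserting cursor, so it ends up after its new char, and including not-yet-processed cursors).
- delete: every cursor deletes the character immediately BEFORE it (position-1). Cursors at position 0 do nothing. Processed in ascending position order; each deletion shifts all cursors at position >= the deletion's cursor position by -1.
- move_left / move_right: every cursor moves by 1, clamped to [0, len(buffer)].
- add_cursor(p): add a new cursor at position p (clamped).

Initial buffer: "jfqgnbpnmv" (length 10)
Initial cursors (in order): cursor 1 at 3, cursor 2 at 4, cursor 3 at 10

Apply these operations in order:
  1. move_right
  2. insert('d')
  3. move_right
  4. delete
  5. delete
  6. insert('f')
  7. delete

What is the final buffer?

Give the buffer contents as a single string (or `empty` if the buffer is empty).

Answer: jfqgpnm

Derivation:
After op 1 (move_right): buffer="jfqgnbpnmv" (len 10), cursors c1@4 c2@5 c3@10, authorship ..........
After op 2 (insert('d')): buffer="jfqgdndbpnmvd" (len 13), cursors c1@5 c2@7 c3@13, authorship ....1.2.....3
After op 3 (move_right): buffer="jfqgdndbpnmvd" (len 13), cursors c1@6 c2@8 c3@13, authorship ....1.2.....3
After op 4 (delete): buffer="jfqgddpnmv" (len 10), cursors c1@5 c2@6 c3@10, authorship ....12....
After op 5 (delete): buffer="jfqgpnm" (len 7), cursors c1@4 c2@4 c3@7, authorship .......
After op 6 (insert('f')): buffer="jfqgffpnmf" (len 10), cursors c1@6 c2@6 c3@10, authorship ....12...3
After op 7 (delete): buffer="jfqgpnm" (len 7), cursors c1@4 c2@4 c3@7, authorship .......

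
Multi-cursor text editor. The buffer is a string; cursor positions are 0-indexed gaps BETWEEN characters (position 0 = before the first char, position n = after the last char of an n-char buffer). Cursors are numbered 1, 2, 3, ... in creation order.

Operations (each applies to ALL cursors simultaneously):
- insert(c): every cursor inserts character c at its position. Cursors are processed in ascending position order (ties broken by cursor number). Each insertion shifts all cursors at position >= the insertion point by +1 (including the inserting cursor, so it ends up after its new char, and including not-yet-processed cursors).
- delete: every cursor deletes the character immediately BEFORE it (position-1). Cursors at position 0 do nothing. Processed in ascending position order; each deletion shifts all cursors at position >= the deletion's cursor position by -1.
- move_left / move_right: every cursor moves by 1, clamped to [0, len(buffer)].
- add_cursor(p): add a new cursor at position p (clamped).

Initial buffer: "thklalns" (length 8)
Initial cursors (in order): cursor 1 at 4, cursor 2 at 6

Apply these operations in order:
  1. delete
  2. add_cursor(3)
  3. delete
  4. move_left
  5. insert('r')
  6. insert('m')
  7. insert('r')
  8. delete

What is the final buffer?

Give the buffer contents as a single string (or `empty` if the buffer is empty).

After op 1 (delete): buffer="thkans" (len 6), cursors c1@3 c2@4, authorship ......
After op 2 (add_cursor(3)): buffer="thkans" (len 6), cursors c1@3 c3@3 c2@4, authorship ......
After op 3 (delete): buffer="tns" (len 3), cursors c1@1 c2@1 c3@1, authorship ...
After op 4 (move_left): buffer="tns" (len 3), cursors c1@0 c2@0 c3@0, authorship ...
After op 5 (insert('r')): buffer="rrrtns" (len 6), cursors c1@3 c2@3 c3@3, authorship 123...
After op 6 (insert('m')): buffer="rrrmmmtns" (len 9), cursors c1@6 c2@6 c3@6, authorship 123123...
After op 7 (insert('r')): buffer="rrrmmmrrrtns" (len 12), cursors c1@9 c2@9 c3@9, authorship 123123123...
After op 8 (delete): buffer="rrrmmmtns" (len 9), cursors c1@6 c2@6 c3@6, authorship 123123...

Answer: rrrmmmtns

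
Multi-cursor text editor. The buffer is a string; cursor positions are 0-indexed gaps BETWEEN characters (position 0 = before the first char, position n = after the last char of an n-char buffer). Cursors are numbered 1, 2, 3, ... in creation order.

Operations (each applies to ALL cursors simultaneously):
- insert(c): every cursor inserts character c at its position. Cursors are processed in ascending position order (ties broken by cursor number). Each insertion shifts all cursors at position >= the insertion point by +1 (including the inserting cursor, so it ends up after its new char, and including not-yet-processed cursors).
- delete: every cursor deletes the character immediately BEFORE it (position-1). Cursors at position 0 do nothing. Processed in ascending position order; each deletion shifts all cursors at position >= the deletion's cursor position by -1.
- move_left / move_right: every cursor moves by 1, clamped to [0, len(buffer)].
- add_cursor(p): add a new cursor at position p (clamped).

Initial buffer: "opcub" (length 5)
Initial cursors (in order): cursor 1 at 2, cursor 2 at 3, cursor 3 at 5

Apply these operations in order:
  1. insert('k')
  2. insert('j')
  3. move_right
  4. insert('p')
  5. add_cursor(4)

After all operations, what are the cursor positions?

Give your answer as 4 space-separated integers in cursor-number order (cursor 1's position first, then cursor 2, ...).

Answer: 6 10 14 4

Derivation:
After op 1 (insert('k')): buffer="opkckubk" (len 8), cursors c1@3 c2@5 c3@8, authorship ..1.2..3
After op 2 (insert('j')): buffer="opkjckjubkj" (len 11), cursors c1@4 c2@7 c3@11, authorship ..11.22..33
After op 3 (move_right): buffer="opkjckjubkj" (len 11), cursors c1@5 c2@8 c3@11, authorship ..11.22..33
After op 4 (insert('p')): buffer="opkjcpkjupbkjp" (len 14), cursors c1@6 c2@10 c3@14, authorship ..11.122.2.333
After op 5 (add_cursor(4)): buffer="opkjcpkjupbkjp" (len 14), cursors c4@4 c1@6 c2@10 c3@14, authorship ..11.122.2.333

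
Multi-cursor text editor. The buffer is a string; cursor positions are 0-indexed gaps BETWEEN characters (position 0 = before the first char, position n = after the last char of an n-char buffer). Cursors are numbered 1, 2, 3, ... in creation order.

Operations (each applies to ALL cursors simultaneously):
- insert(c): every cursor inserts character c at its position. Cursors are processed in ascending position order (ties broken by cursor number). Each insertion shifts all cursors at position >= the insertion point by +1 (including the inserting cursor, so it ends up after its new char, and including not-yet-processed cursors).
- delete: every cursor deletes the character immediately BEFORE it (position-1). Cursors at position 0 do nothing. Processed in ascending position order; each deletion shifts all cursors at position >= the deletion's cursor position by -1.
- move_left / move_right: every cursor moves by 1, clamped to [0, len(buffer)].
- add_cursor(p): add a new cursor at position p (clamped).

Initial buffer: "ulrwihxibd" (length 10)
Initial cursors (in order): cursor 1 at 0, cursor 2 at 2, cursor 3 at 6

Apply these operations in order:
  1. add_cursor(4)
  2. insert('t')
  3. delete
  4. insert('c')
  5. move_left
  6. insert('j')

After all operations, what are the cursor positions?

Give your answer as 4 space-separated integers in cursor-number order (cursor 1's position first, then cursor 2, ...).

After op 1 (add_cursor(4)): buffer="ulrwihxibd" (len 10), cursors c1@0 c2@2 c4@4 c3@6, authorship ..........
After op 2 (insert('t')): buffer="tultrwtihtxibd" (len 14), cursors c1@1 c2@4 c4@7 c3@10, authorship 1..2..4..3....
After op 3 (delete): buffer="ulrwihxibd" (len 10), cursors c1@0 c2@2 c4@4 c3@6, authorship ..........
After op 4 (insert('c')): buffer="culcrwcihcxibd" (len 14), cursors c1@1 c2@4 c4@7 c3@10, authorship 1..2..4..3....
After op 5 (move_left): buffer="culcrwcihcxibd" (len 14), cursors c1@0 c2@3 c4@6 c3@9, authorship 1..2..4..3....
After op 6 (insert('j')): buffer="jculjcrwjcihjcxibd" (len 18), cursors c1@1 c2@5 c4@9 c3@13, authorship 11..22..44..33....

Answer: 1 5 13 9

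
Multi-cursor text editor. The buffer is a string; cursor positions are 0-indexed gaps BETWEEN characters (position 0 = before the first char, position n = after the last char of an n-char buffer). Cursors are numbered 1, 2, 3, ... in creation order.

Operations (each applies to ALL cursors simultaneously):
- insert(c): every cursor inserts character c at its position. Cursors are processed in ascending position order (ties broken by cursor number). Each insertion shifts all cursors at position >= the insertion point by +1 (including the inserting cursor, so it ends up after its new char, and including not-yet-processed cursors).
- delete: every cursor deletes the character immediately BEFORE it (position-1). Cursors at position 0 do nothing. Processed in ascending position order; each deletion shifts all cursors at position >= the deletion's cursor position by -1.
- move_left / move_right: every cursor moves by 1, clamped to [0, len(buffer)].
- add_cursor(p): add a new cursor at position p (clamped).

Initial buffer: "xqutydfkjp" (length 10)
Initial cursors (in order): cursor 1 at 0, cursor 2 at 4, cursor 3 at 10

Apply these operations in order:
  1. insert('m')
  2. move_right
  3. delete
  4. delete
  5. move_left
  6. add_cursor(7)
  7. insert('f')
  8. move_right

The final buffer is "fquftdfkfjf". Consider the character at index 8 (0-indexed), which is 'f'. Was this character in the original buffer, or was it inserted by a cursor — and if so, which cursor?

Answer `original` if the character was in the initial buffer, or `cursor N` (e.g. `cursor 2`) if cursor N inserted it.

Answer: cursor 3

Derivation:
After op 1 (insert('m')): buffer="mxqutmydfkjpm" (len 13), cursors c1@1 c2@6 c3@13, authorship 1....2......3
After op 2 (move_right): buffer="mxqutmydfkjpm" (len 13), cursors c1@2 c2@7 c3@13, authorship 1....2......3
After op 3 (delete): buffer="mqutmdfkjp" (len 10), cursors c1@1 c2@5 c3@10, authorship 1...2.....
After op 4 (delete): buffer="qutdfkj" (len 7), cursors c1@0 c2@3 c3@7, authorship .......
After op 5 (move_left): buffer="qutdfkj" (len 7), cursors c1@0 c2@2 c3@6, authorship .......
After op 6 (add_cursor(7)): buffer="qutdfkj" (len 7), cursors c1@0 c2@2 c3@6 c4@7, authorship .......
After op 7 (insert('f')): buffer="fquftdfkfjf" (len 11), cursors c1@1 c2@4 c3@9 c4@11, authorship 1..2....3.4
After op 8 (move_right): buffer="fquftdfkfjf" (len 11), cursors c1@2 c2@5 c3@10 c4@11, authorship 1..2....3.4
Authorship (.=original, N=cursor N): 1 . . 2 . . . . 3 . 4
Index 8: author = 3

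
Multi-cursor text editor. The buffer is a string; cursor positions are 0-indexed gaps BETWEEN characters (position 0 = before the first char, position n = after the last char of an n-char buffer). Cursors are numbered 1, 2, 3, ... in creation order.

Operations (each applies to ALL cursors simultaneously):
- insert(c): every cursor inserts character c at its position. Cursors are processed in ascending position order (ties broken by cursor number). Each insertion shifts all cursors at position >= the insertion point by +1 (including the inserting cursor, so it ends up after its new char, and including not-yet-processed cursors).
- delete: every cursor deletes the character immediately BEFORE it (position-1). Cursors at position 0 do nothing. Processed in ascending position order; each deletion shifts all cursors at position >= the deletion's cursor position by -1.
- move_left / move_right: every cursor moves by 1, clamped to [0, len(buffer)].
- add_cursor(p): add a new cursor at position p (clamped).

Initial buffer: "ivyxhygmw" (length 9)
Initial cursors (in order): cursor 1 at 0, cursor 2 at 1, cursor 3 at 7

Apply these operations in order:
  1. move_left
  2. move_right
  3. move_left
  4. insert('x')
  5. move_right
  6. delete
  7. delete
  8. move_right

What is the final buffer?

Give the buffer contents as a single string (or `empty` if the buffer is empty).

After op 1 (move_left): buffer="ivyxhygmw" (len 9), cursors c1@0 c2@0 c3@6, authorship .........
After op 2 (move_right): buffer="ivyxhygmw" (len 9), cursors c1@1 c2@1 c3@7, authorship .........
After op 3 (move_left): buffer="ivyxhygmw" (len 9), cursors c1@0 c2@0 c3@6, authorship .........
After op 4 (insert('x')): buffer="xxivyxhyxgmw" (len 12), cursors c1@2 c2@2 c3@9, authorship 12......3...
After op 5 (move_right): buffer="xxivyxhyxgmw" (len 12), cursors c1@3 c2@3 c3@10, authorship 12......3...
After op 6 (delete): buffer="xvyxhyxmw" (len 9), cursors c1@1 c2@1 c3@7, authorship 1.....3..
After op 7 (delete): buffer="vyxhymw" (len 7), cursors c1@0 c2@0 c3@5, authorship .......
After op 8 (move_right): buffer="vyxhymw" (len 7), cursors c1@1 c2@1 c3@6, authorship .......

Answer: vyxhymw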